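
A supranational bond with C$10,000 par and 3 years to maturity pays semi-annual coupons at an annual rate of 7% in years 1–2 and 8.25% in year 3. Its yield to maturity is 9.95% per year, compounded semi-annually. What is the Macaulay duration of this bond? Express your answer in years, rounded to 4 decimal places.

2.7461 years

Periodic yield y = 0.04975. Discount each cash flow and weight by its period:
  t   CF        PV=CF/(1+0.04975)^t    t·PV
  1       350.00       333.4127       333.4127
  2       350.00       317.6115       635.2231
  3       350.00       302.5592       907.6777
  4       350.00       288.2203     1,152.8811
  5       412.50       323.5896     1,617.9479
  6    10,412.50     7,781.0770    46,686.4622
  Σ                  9,346.4704    51,333.6046
Price P = Σ PV = 9,346.4704.
Macaulay duration = Σ(t·PV) / P = 51,333.6046 / 9,346.4704 = 5.49230 half-year periods.
In years: 5.49230 / 2 = 2.74615 years.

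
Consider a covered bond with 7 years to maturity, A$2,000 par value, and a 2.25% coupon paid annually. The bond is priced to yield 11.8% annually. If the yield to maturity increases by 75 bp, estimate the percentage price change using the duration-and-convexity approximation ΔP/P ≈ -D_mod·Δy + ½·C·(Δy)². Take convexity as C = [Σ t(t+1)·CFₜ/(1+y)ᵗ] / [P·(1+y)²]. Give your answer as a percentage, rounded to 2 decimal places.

With y = 0.118:
  t   CF        PV=CF/(1+0.118)^t    t·PV        t(t+1)·PV
  1        45.00        40.2504        40.2504          80.5009
  2        45.00        36.0022        72.0044         216.0131
  3        45.00        32.2023        96.6069         386.4278
  4        45.00        28.8035       115.2140         576.0700
  5        45.00        25.7634       128.8171         772.9026
  6        45.00        23.0442       138.2652         967.8565
  7     2,045.00       936.7004     6,556.9025      52,455.2202
  Σ                  1,122.7664     7,148.0606      55,454.9912
P = 1,122.7664; D_Mac = 6.36647 yrs; D_mod = 5.69452 yrs; C = 39.51551.
Duration effect: -5.69452 × (+0.0075) = -0.042709
Convexity effect: 0.5 × 39.51551 × (0.0075)² = +0.0011114
ΔP/P ≈ -0.042709 + 0.0011114 = -0.041598 = -4.1598%.

-4.16%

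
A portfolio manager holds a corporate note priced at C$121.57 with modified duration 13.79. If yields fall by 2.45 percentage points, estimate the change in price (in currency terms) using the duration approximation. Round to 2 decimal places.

+C$41.07

Duration approximation: ΔP/P ≈ -D_mod · Δy = -13.79 × (-0.0245) = +0.337855.
ΔP ≈ 121.57 × (+0.337855) = +41.07303235.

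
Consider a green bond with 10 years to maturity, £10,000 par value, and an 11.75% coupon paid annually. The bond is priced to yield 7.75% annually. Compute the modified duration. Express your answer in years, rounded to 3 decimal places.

Periodic yield y = 0.0775. First find Macaulay duration:
  t   CF        PV=CF/(1+0.0775)^t    t·PV
  1     1,175.00     1,090.4872     1,090.4872
  2     1,175.00     1,012.0531     2,024.1062
  3     1,175.00       939.2604     2,817.7813
  4     1,175.00       871.7034     3,486.8137
  5     1,175.00       809.0055     4,045.0275
  6     1,175.00       750.8172     4,504.9030
  7     1,175.00       696.8141     4,877.6985
  8     1,175.00       646.6952     5,173.5616
  9     1,175.00       600.1812     5,401.6304
  10   11,175.00     5,297.5461    52,975.4609
  Σ                 12,714.5634    86,397.4704
P = 12,714.5634; Macaulay duration = 86,397.4704 / 12,714.5634 = 6.79516 years.
Modified duration = D_Mac / (1 + y) = 6.79516 / 1.0775 = 6.30641 years.

6.306 years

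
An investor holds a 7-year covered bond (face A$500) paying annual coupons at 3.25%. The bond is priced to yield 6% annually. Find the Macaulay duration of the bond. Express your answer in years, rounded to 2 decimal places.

6.31 years

Periodic yield y = 0.06. Discount each cash flow and weight by its year:
  t   CF        PV=CF/(1+0.06)^t    t·PV
  1        16.25        15.3302        15.3302
  2        16.25        14.4624        28.9249
  3        16.25        13.6438        40.9314
  4        16.25        12.8715        51.4861
  5        16.25        12.1429        60.7147
  6        16.25        11.4556        68.7337
  7       516.25       343.3357     2,403.3501
  Σ                    423.2423     2,669.4711
Price P = Σ PV = 423.2423.
Macaulay duration = Σ(t·PV) / P = 2,669.4711 / 423.2423 = 6.30719 years.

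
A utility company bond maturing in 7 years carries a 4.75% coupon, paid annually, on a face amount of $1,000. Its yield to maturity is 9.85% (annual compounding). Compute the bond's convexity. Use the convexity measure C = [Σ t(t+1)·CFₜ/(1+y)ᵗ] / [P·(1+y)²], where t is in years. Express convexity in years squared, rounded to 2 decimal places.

37.35

With y = 0.0985:
  t   CF        PV=CF/(1+0.0985)^t    t·PV        t(t+1)·PV
  1        47.50        43.2408        43.2408          86.4816
  2        47.50        39.3635        78.7270         236.1809
  3        47.50        35.8338       107.5015         430.0062
  4        47.50        32.6207       130.4828         652.4141
  5        47.50        29.6957       148.4784         890.8705
  6        47.50        27.0329       162.1976       1,135.3834
  7     1,047.50       542.6922     3,798.8456      30,390.7648
  Σ                    750.4797     4,469.4737      33,822.1014
P = 750.4797.
Convexity = Σ t(t+1)·PV / [P·(1+y)²] = 33,822.1014 / (750.4797 × 1.206702) = 37.34750.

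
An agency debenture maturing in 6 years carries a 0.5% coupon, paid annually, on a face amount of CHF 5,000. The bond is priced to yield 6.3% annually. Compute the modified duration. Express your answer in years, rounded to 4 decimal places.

5.5589 years

Periodic yield y = 0.063. First find Macaulay duration:
  t   CF        PV=CF/(1+0.063)^t    t·PV
  1        25.00        23.5183        23.5183
  2        25.00        22.1245        44.2490
  3        25.00        20.8133        62.4398
  4        25.00        19.5797        78.3190
  5        25.00        18.4193        92.0966
  6     5,025.00     3,482.8637    20,897.1822
  Σ                  3,587.3189    21,197.8049
P = 3,587.3189; Macaulay duration = 21,197.8049 / 3,587.3189 = 5.90909 years.
Modified duration = D_Mac / (1 + y) = 5.90909 / 1.063 = 5.55888 years.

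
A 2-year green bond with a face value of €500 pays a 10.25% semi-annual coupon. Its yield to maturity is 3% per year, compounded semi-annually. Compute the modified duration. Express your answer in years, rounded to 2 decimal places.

1.84 years

Periodic yield y = 0.015. First find Macaulay duration:
  t   CF        PV=CF/(1+0.015)^t    t·PV
  1       25.625        25.2463        25.2463
  2       25.625        24.8732        49.7464
  3       25.625        24.5056        73.5169
  4      525.625       495.2356     1,980.9423
  Σ                    569.8607     2,129.4519
P = 569.8607; Macaulay duration = 2,129.4519 / 569.8607 = 3.73679 half-year periods = 1.86840 years.
Modified duration = D_Mac / (1 + y) = 1.86840 / 1.015 = 1.84079 years.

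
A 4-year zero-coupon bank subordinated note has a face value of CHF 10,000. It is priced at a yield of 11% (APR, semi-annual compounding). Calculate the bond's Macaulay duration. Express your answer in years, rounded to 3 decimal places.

A zero-coupon bond has a single cash flow at maturity, so its Macaulay duration equals its maturity: 4 years.
(Equivalently: 8 semi-annual periods ÷ 2 = 4 years.)

4.000 years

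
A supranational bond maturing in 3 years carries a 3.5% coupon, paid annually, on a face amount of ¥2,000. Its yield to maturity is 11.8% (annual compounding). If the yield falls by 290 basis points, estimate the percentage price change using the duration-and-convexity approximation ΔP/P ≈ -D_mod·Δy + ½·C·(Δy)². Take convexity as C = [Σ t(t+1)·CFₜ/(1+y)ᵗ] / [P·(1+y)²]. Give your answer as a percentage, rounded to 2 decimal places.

With y = 0.118:
  t   CF        PV=CF/(1+0.118)^t    t·PV        t(t+1)·PV
  1        70.00        62.6118        62.6118         125.2236
  2        70.00        56.0034       112.0068         336.0204
  3     2,070.00     1,481.3065     4,443.9196      17,775.6783
  Σ                  1,599.9217     4,618.5382      18,236.9223
P = 1,599.9217; D_Mac = 2.88673 yrs; D_mod = 2.58205 yrs; C = 9.11946.
Duration effect: -2.58205 × (-0.029) = +0.074879
Convexity effect: 0.5 × 9.11946 × (-0.029)² = +0.0038347
ΔP/P ≈ +0.074879 + 0.0038347 = +0.078714 = +7.8714%.

+7.87%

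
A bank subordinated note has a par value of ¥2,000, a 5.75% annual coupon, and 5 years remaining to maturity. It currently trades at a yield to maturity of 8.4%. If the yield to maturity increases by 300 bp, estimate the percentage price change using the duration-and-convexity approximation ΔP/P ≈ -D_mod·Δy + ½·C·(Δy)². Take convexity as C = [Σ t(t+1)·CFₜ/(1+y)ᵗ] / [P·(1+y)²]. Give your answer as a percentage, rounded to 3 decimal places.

With y = 0.084:
  t   CF        PV=CF/(1+0.084)^t    t·PV        t(t+1)·PV
  1       115.00       106.0886       106.0886         212.1771
  2       115.00        97.8677       195.7354         587.2061
  3       115.00        90.2838       270.8515       1,083.4060
  4       115.00        83.2877       333.1507       1,665.7534
  5     2,115.00     1,413.0709     7,065.3546      42,392.1278
  Σ                  1,790.5987     7,971.1807      45,940.6703
P = 1,790.5987; D_Mac = 4.45168 yrs; D_mod = 4.10672 yrs; C = 21.83436.
Duration effect: -4.10672 × (+0.03) = -0.123202
Convexity effect: 0.5 × 21.83436 × (0.03)² = +0.0098255
ΔP/P ≈ -0.123202 + 0.0098255 = -0.113376 = -11.3376%.

-11.338%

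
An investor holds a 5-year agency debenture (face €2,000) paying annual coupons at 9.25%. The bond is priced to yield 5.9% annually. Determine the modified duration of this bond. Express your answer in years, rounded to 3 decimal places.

Periodic yield y = 0.059. First find Macaulay duration:
  t   CF        PV=CF/(1+0.059)^t    t·PV
  1       185.00       174.6931       174.6931
  2       185.00       164.9604       329.9209
  3       185.00       155.7700       467.3100
  4       185.00       147.0916       588.3664
  5     2,185.00     1,640.4826     8,202.4132
  Σ                  2,282.9978     9,762.7037
P = 2,282.9978; Macaulay duration = 9,762.7037 / 2,282.9978 = 4.27627 years.
Modified duration = D_Mac / (1 + y) = 4.27627 / 1.059 = 4.03802 years.

4.038 years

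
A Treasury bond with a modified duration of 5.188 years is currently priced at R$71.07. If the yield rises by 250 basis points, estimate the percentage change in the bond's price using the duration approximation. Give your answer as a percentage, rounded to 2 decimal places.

-12.97%

Duration approximation: ΔP/P ≈ -D_mod · Δy = -5.188 × (+0.025) = -0.129700.
As a percentage: -12.9700%.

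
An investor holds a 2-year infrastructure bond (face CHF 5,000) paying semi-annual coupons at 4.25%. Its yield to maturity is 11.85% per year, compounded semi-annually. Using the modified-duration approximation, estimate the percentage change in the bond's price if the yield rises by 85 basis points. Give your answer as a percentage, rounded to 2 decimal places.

Periodic yield y = 0.05925. Modified duration first:
  t   CF        PV=CF/(1+0.05925)^t    t·PV
  1       106.25       100.3068       100.3068
  2       106.25        94.6961       189.3922
  3       106.25        89.3992       268.1975
  4     5,106.25     4,056.0956    16,224.3824
  Σ                  4,340.4977    16,782.2789
P = 4,340.4977; D_Mac = 3.86644 half-year periods = 1.93322 yrs; D_mod = 1.93322/(1+0.05925) = 1.82508 yrs.
ΔP/P ≈ -D_mod · Δy = -1.82508 × (+0.0085) = -0.015513 = -1.5513%.

-1.55%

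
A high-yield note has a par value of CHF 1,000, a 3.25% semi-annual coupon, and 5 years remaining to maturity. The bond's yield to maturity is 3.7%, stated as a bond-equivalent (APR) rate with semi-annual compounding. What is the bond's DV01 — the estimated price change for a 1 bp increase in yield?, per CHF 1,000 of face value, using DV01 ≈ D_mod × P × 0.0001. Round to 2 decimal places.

Periodic yield y = 0.0185.
  t   CF        PV=CF/(1+0.0185)^t    t·PV
  1        16.25        15.9548        15.9548
  2        16.25        15.6650        31.3301
  3        16.25        15.3805        46.1415
  4        16.25        15.1011        60.4045
  5        16.25        14.8268        74.1341
  6        16.25        14.5575        87.3451
  7        16.25        14.2931       100.0516
  8        16.25        14.0335       112.2678
  9        16.25        13.7786       124.0071
  10    1,016.25       846.0387     8,460.3869
  Σ                    979.6296     9,112.0235
P = 979.6296; D_Mac = 9.30150 half-year periods = 4.65075 yrs; D_mod = 4.56627 yrs.
DV01 ≈ 4.56627 × 979.6296 × 0.0001 = 0.447326.

CHF 0.45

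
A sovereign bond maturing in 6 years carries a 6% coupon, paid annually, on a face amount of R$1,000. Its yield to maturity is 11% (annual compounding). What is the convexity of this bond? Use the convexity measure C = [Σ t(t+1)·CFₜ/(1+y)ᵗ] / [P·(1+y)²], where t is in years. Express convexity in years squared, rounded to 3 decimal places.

27.368

With y = 0.11:
  t   CF        PV=CF/(1+0.11)^t    t·PV        t(t+1)·PV
  1        60.00        54.0541        54.0541         108.1081
  2        60.00        48.6973        97.3947         292.1841
  3        60.00        43.8715       131.6144         526.4578
  4        60.00        39.5239       158.0954         790.4772
  5        60.00        35.6071       178.0354       1,068.2124
  6     1,060.00       566.7193     3,400.3157      23,802.2100
  Σ                    788.4731     4,019.5097      26,587.6496
P = 788.4731.
Convexity = Σ t(t+1)·PV / [P·(1+y)²] = 26,587.6496 / (788.4731 × 1.232100) = 27.36825.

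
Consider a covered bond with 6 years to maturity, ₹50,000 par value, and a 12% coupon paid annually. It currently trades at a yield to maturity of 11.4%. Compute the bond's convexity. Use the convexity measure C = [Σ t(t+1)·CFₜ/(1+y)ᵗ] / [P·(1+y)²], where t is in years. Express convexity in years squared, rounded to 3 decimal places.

23.666

With y = 0.114:
  t   CF        PV=CF/(1+0.114)^t    t·PV        t(t+1)·PV
  1     6,000.00     5,385.9964     5,385.9964      10,771.9928
  2     6,000.00     4,834.8262     9,669.6524      29,008.9573
  3     6,000.00     4,340.0594    13,020.1783      52,080.7133
  4     6,000.00     3,895.9241    15,583.6964      77,918.4819
  5     6,000.00     3,497.2389    17,486.1943     104,917.1660
  6    56,000.00    29,300.6248   175,803.7491   1,230,626.2437
  Σ                 51,254.6699   236,949.4670   1,505,323.5550
P = 51,254.6699.
Convexity = Σ t(t+1)·PV / [P·(1+y)²] = 1,505,323.5550 / (51,254.6699 × 1.240996) = 23.66606.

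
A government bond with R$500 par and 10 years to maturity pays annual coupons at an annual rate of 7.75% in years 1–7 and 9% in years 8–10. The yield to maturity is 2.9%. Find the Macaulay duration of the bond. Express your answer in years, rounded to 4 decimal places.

Periodic yield y = 0.029. Discount each cash flow and weight by its year:
  t   CF        PV=CF/(1+0.029)^t    t·PV
  1        38.75        37.6579        37.6579
  2        38.75        36.5966        73.1932
  3        38.75        35.5652       106.6957
  4        38.75        34.5629       138.2516
  5        38.75        33.5888       167.9441
  6        38.75        32.6422       195.8532
  7        38.75        31.7223       222.0558
  8        45.00        35.8005       286.4043
  9        45.00        34.7916       313.1242
  10      545.00       409.4895     4,094.8949
  Σ                    722.4176     5,636.0749
Price P = Σ PV = 722.4176.
Macaulay duration = Σ(t·PV) / P = 5,636.0749 / 722.4176 = 7.80169 years.

7.8017 years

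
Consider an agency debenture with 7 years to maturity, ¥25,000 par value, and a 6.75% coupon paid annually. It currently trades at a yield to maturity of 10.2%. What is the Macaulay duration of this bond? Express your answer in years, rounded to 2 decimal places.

5.67 years

Periodic yield y = 0.102. Discount each cash flow and weight by its year:
  t   CF        PV=CF/(1+0.102)^t    t·PV
  1     1,687.50     1,531.3067     1,531.3067
  2     1,687.50     1,389.5705     2,779.1410
  3     1,687.50     1,260.9533     3,782.8599
  4     1,687.50     1,144.2407     4,576.9629
  5     1,687.50     1,038.3310     5,191.6549
  6     1,687.50       942.2241     5,653.3447
  7    26,687.50    13,521.8692    94,653.0844
  Σ                 20,828.4955   118,168.3545
Price P = Σ PV = 20,828.4955.
Macaulay duration = Σ(t·PV) / P = 118,168.3545 / 20,828.4955 = 5.67340 years.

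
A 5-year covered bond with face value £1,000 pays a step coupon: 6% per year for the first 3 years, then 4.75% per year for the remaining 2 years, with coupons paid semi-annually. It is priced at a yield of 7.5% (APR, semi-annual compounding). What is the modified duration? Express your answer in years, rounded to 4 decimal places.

Periodic yield y = 0.0375. First find Macaulay duration:
  t   CF        PV=CF/(1+0.0375)^t    t·PV
  1        30.00        28.9157        28.9157
  2        30.00        27.8705        55.7410
  3        30.00        26.8632        80.5895
  4        30.00        25.8922       103.5688
  5        30.00        24.9563       124.7817
  6        30.00        24.0543       144.3258
  7        23.75        18.3547       128.4828
  8        23.75        17.6913       141.5301
  9        23.75        17.0518       153.4664
  10    1,023.75       708.4560     7,084.5596
  Σ                    920.1059     8,045.9612
P = 920.1059; Macaulay duration = 8,045.9612 / 920.1059 = 8.74460 half-year periods = 4.37230 years.
Modified duration = D_Mac / (1 + y) = 4.37230 / 1.0375 = 4.21427 years.

4.2143 years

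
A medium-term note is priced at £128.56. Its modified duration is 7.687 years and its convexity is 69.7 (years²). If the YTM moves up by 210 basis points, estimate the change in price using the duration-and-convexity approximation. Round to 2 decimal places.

Duration effect: -D_mod·Δy = -7.687 × (+0.021) = -0.161427
Convexity effect: ½·C·(Δy)² = 0.5 × 69.7 × (0.021)² = +0.01536885
ΔP/P ≈ -0.161427 + 0.01536885 = -0.14605815
ΔP ≈ 128.56 × (-0.14605815) = -18.777235764.

-£18.78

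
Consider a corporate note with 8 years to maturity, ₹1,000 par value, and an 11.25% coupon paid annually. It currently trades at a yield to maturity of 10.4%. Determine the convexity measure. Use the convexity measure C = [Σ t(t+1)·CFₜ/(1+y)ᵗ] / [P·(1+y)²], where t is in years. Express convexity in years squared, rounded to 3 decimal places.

With y = 0.104:
  t   CF        PV=CF/(1+0.104)^t    t·PV        t(t+1)·PV
  1       112.50       101.9022       101.9022         203.8043
  2       112.50        92.3027       184.6054         553.8162
  3       112.50        83.6075       250.8225       1,003.2901
  4       112.50        75.7314       302.9258       1,514.6288
  5       112.50        68.5973       342.9866       2,057.9196
  6       112.50        62.1353       372.8115       2,609.6807
  7       112.50        56.2819       393.9735       3,151.7883
  8     1,112.50       504.1357     4,033.0854      36,297.7687
  Σ                  1,044.6940     5,983.1129      47,392.6968
P = 1,044.6940.
Convexity = Σ t(t+1)·PV / [P·(1+y)²] = 47,392.6968 / (1,044.6940 × 1.218816) = 37.22067.

37.221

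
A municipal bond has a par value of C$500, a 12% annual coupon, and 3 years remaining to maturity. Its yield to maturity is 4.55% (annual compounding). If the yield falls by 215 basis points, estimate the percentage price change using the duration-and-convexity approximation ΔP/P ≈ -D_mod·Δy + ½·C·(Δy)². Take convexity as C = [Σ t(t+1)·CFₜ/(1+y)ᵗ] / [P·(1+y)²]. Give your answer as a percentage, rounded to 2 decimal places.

With y = 0.0455:
  t   CF        PV=CF/(1+0.0455)^t    t·PV        t(t+1)·PV
  1        60.00        57.3888        57.3888         114.7776
  2        60.00        54.8913       109.7825         329.3475
  3       560.00       490.0224     1,470.0671       5,880.2686
  Σ                    602.3024     1,637.2385       6,324.3937
P = 602.3024; D_Mac = 2.71830 yrs; D_mod = 2.60000 yrs; C = 9.60630.
Duration effect: -2.60000 × (-0.0215) = +0.055900
Convexity effect: 0.5 × 9.60630 × (-0.0215)² = +0.0022203
ΔP/P ≈ +0.055900 + 0.0022203 = +0.058120 = +5.8120%.

+5.81%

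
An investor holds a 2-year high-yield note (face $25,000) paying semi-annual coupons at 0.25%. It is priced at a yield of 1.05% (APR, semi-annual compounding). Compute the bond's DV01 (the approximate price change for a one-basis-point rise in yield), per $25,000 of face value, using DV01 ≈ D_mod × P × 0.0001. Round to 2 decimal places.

$4.89

Periodic yield y = 0.00525.
  t   CF        PV=CF/(1+0.00525)^t    t·PV
  1        31.25        31.0868        31.0868
  2        31.25        30.9244        61.8489
  3        31.25        30.7629        92.2888
  4    25,031.25    24,512.4212    98,049.6848
  Σ                 24,605.1954    98,234.9093
P = 24,605.1954; D_Mac = 3.99245 half-year periods = 1.99622 yrs; D_mod = 1.98580 yrs.
DV01 ≈ 1.98580 × 24,605.1954 × 0.0001 = 4.886093.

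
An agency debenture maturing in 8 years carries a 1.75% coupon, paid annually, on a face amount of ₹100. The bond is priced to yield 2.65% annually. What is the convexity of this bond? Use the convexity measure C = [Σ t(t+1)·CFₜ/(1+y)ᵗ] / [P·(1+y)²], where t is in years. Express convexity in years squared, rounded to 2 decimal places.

With y = 0.0265:
  t   CF        PV=CF/(1+0.0265)^t    t·PV        t(t+1)·PV
  1         1.75         1.7048         1.7048           3.4096
  2         1.75         1.6608         3.3216           9.9649
  3         1.75         1.6179         4.8538          19.4152
  4         1.75         1.5762         6.3047          31.5233
  5         1.75         1.5355         7.6774          46.0643
  6         1.75         1.4958         8.9750          62.8252
  7         1.75         1.4572        10.2005          81.6044
  8       101.75        82.5397       660.3175       5,942.8571
  Σ                     93.5880       703.3553       6,197.6640
P = 93.5880.
Convexity = Σ t(t+1)·PV / [P·(1+y)²] = 6,197.6640 / (93.5880 × 1.053702) = 62.84781.

62.85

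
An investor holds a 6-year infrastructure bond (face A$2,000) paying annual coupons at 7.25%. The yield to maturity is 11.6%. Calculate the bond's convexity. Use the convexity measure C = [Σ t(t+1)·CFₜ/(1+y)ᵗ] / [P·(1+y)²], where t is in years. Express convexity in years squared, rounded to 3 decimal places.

With y = 0.116:
  t   CF        PV=CF/(1+0.116)^t    t·PV        t(t+1)·PV
  1       145.00       129.9283       129.9283         259.8566
  2       145.00       116.4232       232.8464         698.5393
  3       145.00       104.3219       312.9656       1,251.8626
  4       145.00        93.4784       373.9136       1,869.5678
  5       145.00        83.7620       418.8100       2,512.8599
  6     2,145.00     1,110.3046     6,661.8274      46,632.7921
  Σ                  1,638.2184     8,130.2914      53,225.4784
P = 1,638.2184.
Convexity = Σ t(t+1)·PV / [P·(1+y)²] = 53,225.4784 / (1,638.2184 × 1.245456) = 26.08671.

26.087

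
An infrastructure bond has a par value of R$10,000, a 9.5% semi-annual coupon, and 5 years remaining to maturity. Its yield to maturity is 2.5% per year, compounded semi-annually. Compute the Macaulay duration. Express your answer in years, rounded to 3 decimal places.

4.230 years

Periodic yield y = 0.0125. Discount each cash flow and weight by its period:
  t   CF        PV=CF/(1+0.0125)^t    t·PV
  1       475.00       469.1358       469.1358
  2       475.00       463.3440       926.6880
  3       475.00       457.6237     1,372.8711
  4       475.00       451.9740     1,807.8961
  5       475.00       446.3941     2,231.9705
  6       475.00       440.8831     2,645.2984
  7       475.00       435.4401     3,048.0805
  8       475.00       430.0643     3,440.5141
  9       475.00       424.7548     3,822.7934
  10   10,475.00     9,251.3202    92,513.2020
  Σ                 13,270.9341   112,278.4500
Price P = Σ PV = 13,270.9341.
Macaulay duration = Σ(t·PV) / P = 112,278.4500 / 13,270.9341 = 8.46048 half-year periods.
In years: 8.46048 / 2 = 4.23024 years.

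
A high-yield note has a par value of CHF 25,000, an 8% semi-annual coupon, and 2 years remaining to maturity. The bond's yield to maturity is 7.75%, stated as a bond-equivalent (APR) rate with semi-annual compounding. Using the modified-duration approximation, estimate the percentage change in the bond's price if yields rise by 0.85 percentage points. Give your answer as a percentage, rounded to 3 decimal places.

-1.545%

Periodic yield y = 0.03875. Modified duration first:
  t   CF        PV=CF/(1+0.03875)^t    t·PV
  1     1,000.00       962.6955       962.6955
  2     1,000.00       926.7827     1,853.5654
  3     1,000.00       892.2096     2,676.6288
  4    26,000.00    22,332.0813    89,328.3253
  Σ                 25,113.7692    94,821.2151
P = 25,113.7692; D_Mac = 3.77567 half-year periods = 1.88783 yrs; D_mod = 1.88783/(1+0.03875) = 1.81741 yrs.
ΔP/P ≈ -D_mod · Δy = -1.81741 × (+0.0085) = -0.015448 = -1.5448%.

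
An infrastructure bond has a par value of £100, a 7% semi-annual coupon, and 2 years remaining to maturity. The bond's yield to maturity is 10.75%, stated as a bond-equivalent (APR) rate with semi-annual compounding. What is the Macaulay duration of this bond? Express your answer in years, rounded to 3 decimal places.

1.897 years

Periodic yield y = 0.05375. Discount each cash flow and weight by its period:
  t   CF        PV=CF/(1+0.05375)^t    t·PV
  1         3.50         3.3215         3.3215
  2         3.50         3.1520         6.3041
  3         3.50         2.9913         8.9738
  4       103.50        83.9441       335.7763
  Σ                     93.4089       354.3756
Price P = Σ PV = 93.4089.
Macaulay duration = Σ(t·PV) / P = 354.3756 / 93.4089 = 3.79381 half-year periods.
In years: 3.79381 / 2 = 1.89691 years.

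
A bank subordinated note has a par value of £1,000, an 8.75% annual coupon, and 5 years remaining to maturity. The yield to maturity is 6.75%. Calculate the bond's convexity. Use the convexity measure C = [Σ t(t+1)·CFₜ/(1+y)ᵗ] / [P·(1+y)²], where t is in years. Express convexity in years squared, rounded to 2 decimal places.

21.38

With y = 0.0675:
  t   CF        PV=CF/(1+0.0675)^t    t·PV        t(t+1)·PV
  1        87.50        81.9672        81.9672         163.9344
  2        87.50        76.7843       153.5685         460.7056
  3        87.50        71.9291       215.7872         863.1488
  4        87.50        67.3809       269.5234       1,347.6171
  5     1,087.50       784.4944     3,922.4720      23,534.8320
  Σ                  1,082.5558     4,643.3184      26,370.2379
P = 1,082.5558.
Convexity = Σ t(t+1)·PV / [P·(1+y)²] = 26,370.2379 / (1,082.5558 × 1.139556) = 21.37608.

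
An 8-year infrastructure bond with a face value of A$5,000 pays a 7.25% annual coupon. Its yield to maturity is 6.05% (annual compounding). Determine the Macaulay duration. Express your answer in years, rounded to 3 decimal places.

Periodic yield y = 0.0605. Discount each cash flow and weight by its year:
  t   CF        PV=CF/(1+0.0605)^t    t·PV
  1       362.50       341.8199       341.8199
  2       362.50       322.3196       644.6391
  3       362.50       303.9317       911.7951
  4       362.50       286.5928     1,146.3713
  5       362.50       270.2431     1,351.2156
  6       362.50       254.8261     1,528.9568
  7       362.50       240.2887     1,682.0207
  8     5,362.50     3,351.8295    26,814.6362
  Σ                  5,371.8514    34,421.4548
Price P = Σ PV = 5,371.8514.
Macaulay duration = Σ(t·PV) / P = 34,421.4548 / 5,371.8514 = 6.40775 years.

6.408 years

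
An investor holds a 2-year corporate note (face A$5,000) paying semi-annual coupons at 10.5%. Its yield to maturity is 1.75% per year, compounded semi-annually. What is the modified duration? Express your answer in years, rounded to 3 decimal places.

Periodic yield y = 0.00875. First find Macaulay duration:
  t   CF        PV=CF/(1+0.00875)^t    t·PV
  1       262.50       260.2230       260.2230
  2       262.50       257.9658       515.9317
  3       262.50       255.7282       767.1847
  4     5,262.50     5,082.2722    20,329.0886
  Σ                  5,856.1893    21,872.4280
P = 5,856.1893; Macaulay duration = 21,872.4280 / 5,856.1893 = 3.73493 half-year periods = 1.86746 years.
Modified duration = D_Mac / (1 + y) = 1.86746 / 1.00875 = 1.85126 years.

1.851 years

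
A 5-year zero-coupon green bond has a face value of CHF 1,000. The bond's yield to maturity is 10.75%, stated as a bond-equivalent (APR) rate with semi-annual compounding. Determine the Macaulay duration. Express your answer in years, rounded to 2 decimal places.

5.00 years

A zero-coupon bond has a single cash flow at maturity, so its Macaulay duration equals its maturity: 5 years.
(Equivalently: 10 semi-annual periods ÷ 2 = 5 years.)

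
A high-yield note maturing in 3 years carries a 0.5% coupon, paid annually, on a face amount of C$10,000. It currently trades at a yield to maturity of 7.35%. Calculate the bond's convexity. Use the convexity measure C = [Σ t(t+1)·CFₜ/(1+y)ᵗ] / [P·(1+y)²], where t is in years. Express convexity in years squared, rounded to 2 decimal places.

10.34

With y = 0.0735:
  t   CF        PV=CF/(1+0.0735)^t    t·PV        t(t+1)·PV
  1        50.00        46.5766        46.5766          93.1532
  2        50.00        43.3876        86.7753         260.3258
  3    10,050.00     8,123.8130    24,371.4389      97,485.7554
  Σ                  8,213.7772    24,504.7907      97,839.2344
P = 8,213.7772.
Convexity = Σ t(t+1)·PV / [P·(1+y)²] = 97,839.2344 / (8,213.7772 × 1.152402) = 10.33632.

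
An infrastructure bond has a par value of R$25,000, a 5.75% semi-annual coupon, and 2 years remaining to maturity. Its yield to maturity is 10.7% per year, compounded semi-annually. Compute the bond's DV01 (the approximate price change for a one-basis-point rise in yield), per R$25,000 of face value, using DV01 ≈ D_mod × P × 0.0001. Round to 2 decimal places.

R$4.15

Periodic yield y = 0.0535.
  t   CF        PV=CF/(1+0.0535)^t    t·PV
  1       718.75       682.2496       682.2496
  2       718.75       647.6029     1,295.2058
  3       718.75       614.7156     1,844.1468
  4    25,718.75    20,879.0963    83,516.3852
  Σ                 22,823.6644    87,337.9874
P = 22,823.6644; D_Mac = 3.82664 half-year periods = 1.91332 yrs; D_mod = 1.81616 yrs.
DV01 ≈ 1.81616 × 22,823.6644 × 0.0001 = 4.145135.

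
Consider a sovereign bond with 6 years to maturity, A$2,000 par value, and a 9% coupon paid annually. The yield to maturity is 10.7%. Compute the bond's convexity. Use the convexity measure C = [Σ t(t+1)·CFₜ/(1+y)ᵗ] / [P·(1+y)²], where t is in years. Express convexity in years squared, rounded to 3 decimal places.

With y = 0.107:
  t   CF        PV=CF/(1+0.107)^t    t·PV        t(t+1)·PV
  1       180.00       162.6016       162.6016         325.2033
  2       180.00       146.8849       293.7699         881.3096
  3       180.00       132.6874       398.0622       1,592.2486
  4       180.00       119.8621       479.4486       2,397.2428
  5       180.00       108.2765       541.3827       3,248.2964
  6     2,180.00     1,184.5974     7,107.5843      49,753.0900
  Σ                  1,854.9100     8,982.8492      58,197.3908
P = 1,854.9100.
Convexity = Σ t(t+1)·PV / [P·(1+y)²] = 58,197.3908 / (1,854.9100 × 1.225449) = 25.60268.

25.603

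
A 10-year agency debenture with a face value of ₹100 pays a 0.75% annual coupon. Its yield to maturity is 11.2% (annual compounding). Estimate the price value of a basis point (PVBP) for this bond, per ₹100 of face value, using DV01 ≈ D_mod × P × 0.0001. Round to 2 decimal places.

₹0.03

Periodic yield y = 0.112.
  t   CF        PV=CF/(1+0.112)^t    t·PV
  1         0.75         0.6745         0.6745
  2         0.75         0.6065         1.2131
  3         0.75         0.5454         1.6363
  4         0.75         0.4905         1.9620
  5         0.75         0.4411         2.2055
  6         0.75         0.3967         2.3800
  7         0.75         0.3567         2.4970
  8         0.75         0.3208         2.5663
  9         0.75         0.2885         2.5963
  10      100.75        34.8496       348.4955
  Σ                     38.9703       366.2266
P = 38.9703; D_Mac = 9.39759 yrs; D_mod = 8.45107 yrs.
DV01 ≈ 8.45107 × 38.9703 × 0.0001 = 0.032934.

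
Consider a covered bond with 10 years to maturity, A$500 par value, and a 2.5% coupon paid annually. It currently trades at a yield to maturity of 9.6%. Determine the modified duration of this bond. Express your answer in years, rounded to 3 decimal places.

Periodic yield y = 0.096. First find Macaulay duration:
  t   CF        PV=CF/(1+0.096)^t    t·PV
  1        12.50        11.4051        11.4051
  2        12.50        10.4061        20.8122
  3        12.50         9.4946        28.4839
  4        12.50         8.6630        34.6520
  5        12.50         7.9042        39.5209
  6        12.50         7.2119        43.2711
  7        12.50         6.5802        46.0611
  8        12.50         6.0038        48.0303
  9        12.50         5.4779        49.3012
  10      512.50       204.9219     2,049.2188
  Σ                    278.0686     2,370.7567
P = 278.0686; Macaulay duration = 2,370.7567 / 278.0686 = 8.52580 years.
Modified duration = D_Mac / (1 + y) = 8.52580 / 1.096 = 7.77901 years.

7.779 years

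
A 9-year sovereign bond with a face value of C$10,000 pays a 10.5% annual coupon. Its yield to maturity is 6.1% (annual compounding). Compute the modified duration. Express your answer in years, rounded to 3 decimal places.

6.214 years

Periodic yield y = 0.061. First find Macaulay duration:
  t   CF        PV=CF/(1+0.061)^t    t·PV
  1     1,050.00       989.6324       989.6324
  2     1,050.00       932.7356     1,865.4711
  3     1,050.00       879.1099     2,637.3296
  4     1,050.00       828.5673     3,314.2690
  5     1,050.00       780.9305     3,904.6525
  6     1,050.00       736.0325     4,416.1950
  7     1,050.00       693.7158     4,856.0109
  8     1,050.00       653.8321     5,230.6567
  9    11,050.00     6,485.2067    58,366.8603
  Σ                 12,979.7627    85,581.0775
P = 12,979.7627; Macaulay duration = 85,581.0775 / 12,979.7627 = 6.59342 years.
Modified duration = D_Mac / (1 + y) = 6.59342 / 1.061 = 6.21435 years.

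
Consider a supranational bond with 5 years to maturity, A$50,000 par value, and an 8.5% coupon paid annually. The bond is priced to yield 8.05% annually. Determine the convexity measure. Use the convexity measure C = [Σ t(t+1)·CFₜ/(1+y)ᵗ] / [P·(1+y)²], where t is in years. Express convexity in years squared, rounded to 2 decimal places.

20.83

With y = 0.0805:
  t   CF        PV=CF/(1+0.0805)^t    t·PV        t(t+1)·PV
  1     4,250.00     3,933.3642     3,933.3642       7,866.7284
  2     4,250.00     3,640.3185     7,280.6371      21,841.9112
  3     4,250.00     3,369.1055    10,107.3166      40,429.2665
  4     4,250.00     3,118.0986    12,472.3944      62,361.9721
  5    54,250.00    36,836.2903   184,181.4513   1,105,088.7078
  Σ                 50,897.1771   217,975.1636   1,237,588.5860
P = 50,897.1771.
Convexity = Σ t(t+1)·PV / [P·(1+y)²] = 1,237,588.5860 / (50,897.1771 × 1.167480) = 20.82730.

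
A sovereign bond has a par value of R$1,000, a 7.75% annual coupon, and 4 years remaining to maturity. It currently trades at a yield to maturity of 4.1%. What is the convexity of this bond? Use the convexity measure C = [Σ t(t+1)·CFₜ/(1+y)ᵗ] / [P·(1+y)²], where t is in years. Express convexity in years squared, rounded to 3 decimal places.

16.099

With y = 0.041:
  t   CF        PV=CF/(1+0.041)^t    t·PV        t(t+1)·PV
  1        77.50        74.4476        74.4476         148.8953
  2        77.50        71.5155       143.0310         429.0931
  3        77.50        68.6989       206.0966         824.3863
  4     1,077.50       917.5175     3,670.0700      18,350.3502
  Σ                  1,132.1795     4,093.6453      19,752.7248
P = 1,132.1795.
Convexity = Σ t(t+1)·PV / [P·(1+y)²] = 19,752.7248 / (1,132.1795 × 1.083681) = 16.09942.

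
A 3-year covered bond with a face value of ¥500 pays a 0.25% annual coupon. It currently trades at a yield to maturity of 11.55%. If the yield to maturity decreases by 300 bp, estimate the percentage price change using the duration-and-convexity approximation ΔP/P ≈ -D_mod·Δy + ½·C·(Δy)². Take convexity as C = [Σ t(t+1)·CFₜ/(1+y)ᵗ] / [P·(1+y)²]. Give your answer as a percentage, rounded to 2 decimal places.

With y = 0.1155:
  t   CF        PV=CF/(1+0.1155)^t    t·PV        t(t+1)·PV
  1         1.25         1.1206         1.1206           2.2411
  2         1.25         1.0045         2.0091           6.0273
  3       501.25       361.1151     1,083.3453       4,333.3813
  Σ                    363.2402     1,086.4750       4,341.6498
P = 363.2402; D_Mac = 2.99106 yrs; D_mod = 2.68137 yrs; C = 9.60554.
Duration effect: -2.68137 × (-0.03) = +0.080441
Convexity effect: 0.5 × 9.60554 × (-0.03)² = +0.0043225
ΔP/P ≈ +0.080441 + 0.0043225 = +0.084763 = +8.4763%.

+8.48%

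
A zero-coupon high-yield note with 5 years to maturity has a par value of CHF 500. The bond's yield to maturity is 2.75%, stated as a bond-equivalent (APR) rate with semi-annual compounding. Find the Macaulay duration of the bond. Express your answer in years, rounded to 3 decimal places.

A zero-coupon bond has a single cash flow at maturity, so its Macaulay duration equals its maturity: 5 years.
(Equivalently: 10 semi-annual periods ÷ 2 = 5 years.)

5.000 years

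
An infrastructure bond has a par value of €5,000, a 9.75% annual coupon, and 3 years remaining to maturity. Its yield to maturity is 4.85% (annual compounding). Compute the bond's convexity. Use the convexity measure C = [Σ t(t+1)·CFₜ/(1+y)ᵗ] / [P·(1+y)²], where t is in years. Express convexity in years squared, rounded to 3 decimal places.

With y = 0.0485:
  t   CF        PV=CF/(1+0.0485)^t    t·PV        t(t+1)·PV
  1       487.50       464.9499       464.9499         929.8999
  2       487.50       443.4429       886.8859       2,660.6577
  3     5,487.50     4,760.6826    14,282.0478      57,128.1914
  Σ                  5,669.0755    15,633.8837      60,718.7489
P = 5,669.0755.
Convexity = Σ t(t+1)·PV / [P·(1+y)²] = 60,718.7489 / (5,669.0755 × 1.099352) = 9.74257.

9.743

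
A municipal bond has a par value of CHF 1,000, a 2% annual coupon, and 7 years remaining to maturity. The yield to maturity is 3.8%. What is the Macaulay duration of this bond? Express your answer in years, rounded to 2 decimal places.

Periodic yield y = 0.038. Discount each cash flow and weight by its year:
  t   CF        PV=CF/(1+0.038)^t    t·PV
  1        20.00        19.2678        19.2678
  2        20.00        18.5624        37.1249
  3        20.00        17.8829        53.6487
  4        20.00        17.2282        68.9129
  5        20.00        16.5975        82.9876
  6        20.00        15.9899        95.9394
  7     1,020.00       785.6312     5,499.4181
  Σ                    891.1600     5,857.2994
Price P = Σ PV = 891.1600.
Macaulay duration = Σ(t·PV) / P = 5,857.2994 / 891.1600 = 6.57267 years.

6.57 years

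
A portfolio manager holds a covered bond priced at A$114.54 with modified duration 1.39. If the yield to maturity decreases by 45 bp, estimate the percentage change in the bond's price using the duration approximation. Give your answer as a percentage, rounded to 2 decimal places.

Duration approximation: ΔP/P ≈ -D_mod · Δy = -1.39 × (-0.0045) = +0.006255.
As a percentage: +0.6255%.

+0.63%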